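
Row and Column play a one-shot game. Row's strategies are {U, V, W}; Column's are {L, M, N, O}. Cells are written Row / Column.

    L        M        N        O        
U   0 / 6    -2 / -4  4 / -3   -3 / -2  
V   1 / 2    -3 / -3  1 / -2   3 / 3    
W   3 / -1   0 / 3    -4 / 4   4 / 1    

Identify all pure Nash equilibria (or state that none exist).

Find each player's best response to every opponent strategy; NE are the intersections.
Row's best responses — vs L: W (payoff 3); vs M: W (payoff 0); vs N: U (payoff 4); vs O: W (payoff 4).
Column's best responses — vs U: L (payoff 6); vs V: O (payoff 3); vs W: N (payoff 4).
No cell has both players best-responding. For instance, Row's best reply to M is W, but against W Column prefers N over M.

None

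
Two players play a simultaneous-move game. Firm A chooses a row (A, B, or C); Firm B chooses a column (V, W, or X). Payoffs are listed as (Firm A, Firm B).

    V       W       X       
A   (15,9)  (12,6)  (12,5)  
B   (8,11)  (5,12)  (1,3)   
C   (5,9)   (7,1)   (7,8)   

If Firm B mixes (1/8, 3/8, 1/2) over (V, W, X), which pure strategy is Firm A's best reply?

A

Firm A's best reply maximizes expected payoff against the mix.
A: (1/8)·15 + (3/8)·12 + (1/2)·12 = 99/8
B: (1/8)·8 + (3/8)·5 + (1/2)·1 = 27/8
C: (1/8)·5 + (3/8)·7 + (1/2)·7 = 27/4
Highest expected payoff is 99/8, from A.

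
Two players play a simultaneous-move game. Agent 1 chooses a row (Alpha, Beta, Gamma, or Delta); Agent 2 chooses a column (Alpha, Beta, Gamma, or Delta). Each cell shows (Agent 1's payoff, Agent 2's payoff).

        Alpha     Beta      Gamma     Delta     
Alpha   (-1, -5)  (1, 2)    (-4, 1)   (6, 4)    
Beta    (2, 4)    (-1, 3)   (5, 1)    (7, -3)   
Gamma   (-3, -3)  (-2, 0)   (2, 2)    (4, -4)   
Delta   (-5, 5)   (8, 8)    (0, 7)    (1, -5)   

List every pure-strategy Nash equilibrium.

(Beta, Alpha) and (Delta, Beta)

Check mutual best responses: a cell is a NE iff neither player can gain by unilaterally deviating.
Agent 1's best responses — vs Alpha: Beta (payoff 2); vs Beta: Delta (payoff 8); vs Gamma: Beta (payoff 5); vs Delta: Beta (payoff 7).
Agent 2's best responses — vs Alpha: Delta (payoff 4); vs Beta: Alpha (payoff 4); vs Gamma: Gamma (payoff 2); vs Delta: Beta (payoff 8).
Mutual best responses occur at (Beta, Alpha) and (Delta, Beta); at each, neither player gains by switching.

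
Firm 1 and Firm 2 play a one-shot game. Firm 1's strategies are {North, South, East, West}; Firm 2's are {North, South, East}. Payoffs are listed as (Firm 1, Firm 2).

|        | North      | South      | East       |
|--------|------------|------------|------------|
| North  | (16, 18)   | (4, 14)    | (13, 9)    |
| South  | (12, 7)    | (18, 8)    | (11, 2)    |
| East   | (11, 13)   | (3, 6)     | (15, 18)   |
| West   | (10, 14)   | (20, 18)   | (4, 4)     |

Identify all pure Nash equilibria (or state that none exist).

(North, North), (East, East), and (West, South)

A profile is a Nash equilibrium when each player is best-responding to the other.
Firm 1's best responses — vs North: North (payoff 16); vs South: West (payoff 20); vs East: East (payoff 15).
Firm 2's best responses — vs North: North (payoff 18); vs South: South (payoff 8); vs East: East (payoff 18); vs West: South (payoff 18).
Mutual best responses occur at (North, North), (East, East), and (West, South); at each, neither player gains by switching.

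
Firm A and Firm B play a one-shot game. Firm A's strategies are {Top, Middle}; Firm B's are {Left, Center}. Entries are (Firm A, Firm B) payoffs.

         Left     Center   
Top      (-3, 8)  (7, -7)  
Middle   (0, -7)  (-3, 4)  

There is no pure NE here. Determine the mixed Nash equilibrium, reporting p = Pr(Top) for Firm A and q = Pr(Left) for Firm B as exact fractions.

p = 11/26, q = 10/13

In a mixed NE each player is indifferent between their pure strategies, so the opponent's mix sets the indifference.
Firm B indifferent between Left and Center: p·8 + (1−p)·(-7) = p·(-7) + (1−p)·4 ⟹ (-7) + 15p = 4 + (-11)p ⟹ p = 11/26.
Firm A indifferent between Top and Middle: q·(-3) + (1−q)·7 = q·0 + (1−q)·(-3) ⟹ 7 + (-10)q = (-3) + 3q ⟹ q = 10/13.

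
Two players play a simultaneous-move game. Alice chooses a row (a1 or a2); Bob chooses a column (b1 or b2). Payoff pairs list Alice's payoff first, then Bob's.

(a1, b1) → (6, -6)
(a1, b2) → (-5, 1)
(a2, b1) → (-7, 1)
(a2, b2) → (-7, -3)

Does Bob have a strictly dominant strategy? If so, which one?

No strictly dominant strategy

A strategy is strictly dominant if it gives Bob a strictly higher payoff than every other strategy, against every choice by the opponent.
b1 is not dominant: against a1, b2 gives 1 > -6.
b2 is not dominant: against a2, b1 gives 1 > -3.
No single strategy is best against every opponent action.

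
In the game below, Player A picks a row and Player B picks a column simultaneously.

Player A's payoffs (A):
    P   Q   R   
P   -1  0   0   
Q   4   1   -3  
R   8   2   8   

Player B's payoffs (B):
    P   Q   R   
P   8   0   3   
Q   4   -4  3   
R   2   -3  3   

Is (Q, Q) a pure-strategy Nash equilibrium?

Holding Player B at Q: Player A gets 1 from Q but could get 2 by switching to R. Player A has a profitable deviation.

No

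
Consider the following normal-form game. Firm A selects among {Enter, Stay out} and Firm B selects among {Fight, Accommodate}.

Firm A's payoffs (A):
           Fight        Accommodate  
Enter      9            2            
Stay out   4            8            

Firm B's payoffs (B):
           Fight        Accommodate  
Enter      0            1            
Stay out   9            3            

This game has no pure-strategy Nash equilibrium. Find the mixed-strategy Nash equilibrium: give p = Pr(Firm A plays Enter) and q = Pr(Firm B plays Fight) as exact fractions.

In a mixed NE each player is indifferent between their pure strategies, so the opponent's mix sets the indifference.
Firm B indifferent between Fight and Accommodate: p·0 + (1−p)·9 = p·1 + (1−p)·3 ⟹ 9 + (-9)p = 3 + (-2)p ⟹ p = 6/7.
Firm A indifferent between Enter and Stay out: q·9 + (1−q)·2 = q·4 + (1−q)·8 ⟹ 2 + 7q = 8 + (-4)q ⟹ q = 6/11.

p = 6/7, q = 6/11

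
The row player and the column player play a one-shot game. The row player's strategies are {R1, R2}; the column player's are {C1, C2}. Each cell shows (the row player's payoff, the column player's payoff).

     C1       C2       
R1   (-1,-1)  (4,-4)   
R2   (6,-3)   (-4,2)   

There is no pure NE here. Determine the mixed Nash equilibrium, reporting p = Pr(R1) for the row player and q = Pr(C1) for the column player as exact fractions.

Each player's mixing probability is pinned down by making the *other* player indifferent.
The column player indifferent between C1 and C2: p·(-1) + (1−p)·(-3) = p·(-4) + (1−p)·2 ⟹ (-3) + 2p = 2 + (-6)p ⟹ p = 5/8.
The row player indifferent between R1 and R2: q·(-1) + (1−q)·4 = q·6 + (1−q)·(-4) ⟹ 4 + (-5)q = (-4) + 10q ⟹ q = 8/15.

p = 5/8, q = 8/15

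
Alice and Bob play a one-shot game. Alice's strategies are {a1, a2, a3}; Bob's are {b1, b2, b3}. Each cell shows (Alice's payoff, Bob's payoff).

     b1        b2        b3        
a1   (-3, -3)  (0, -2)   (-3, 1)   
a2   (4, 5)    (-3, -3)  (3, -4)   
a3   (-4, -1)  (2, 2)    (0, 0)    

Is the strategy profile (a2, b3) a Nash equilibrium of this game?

No

Holding Bob at b3: Alice gets 3 from a2, versus -3 from a1, 0 from a3. No profitable deviation for Alice.
Holding Alice at a2: Bob gets -4 from b3 but could get 5 by switching to b1. Bob has a profitable deviation.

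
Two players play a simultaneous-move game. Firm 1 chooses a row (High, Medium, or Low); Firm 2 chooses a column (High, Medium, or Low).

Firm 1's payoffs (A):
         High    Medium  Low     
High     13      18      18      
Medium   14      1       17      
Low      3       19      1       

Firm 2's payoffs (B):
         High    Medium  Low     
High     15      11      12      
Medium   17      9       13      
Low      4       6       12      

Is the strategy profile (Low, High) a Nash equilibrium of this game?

No

Holding Firm 2 at High: Firm 1 gets 3 from Low but could get 14 by switching to Medium. Firm 1 has a profitable deviation.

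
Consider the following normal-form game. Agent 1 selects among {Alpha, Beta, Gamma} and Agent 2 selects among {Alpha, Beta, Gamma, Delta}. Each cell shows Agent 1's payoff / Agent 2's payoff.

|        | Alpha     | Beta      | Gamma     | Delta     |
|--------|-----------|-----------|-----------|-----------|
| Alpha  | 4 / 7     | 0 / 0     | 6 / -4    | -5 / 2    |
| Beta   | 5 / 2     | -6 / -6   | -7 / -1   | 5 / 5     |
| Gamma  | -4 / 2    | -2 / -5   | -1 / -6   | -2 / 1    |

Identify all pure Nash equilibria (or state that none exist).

A profile is a Nash equilibrium when each player is best-responding to the other.
Agent 1's best responses — vs Alpha: Beta (payoff 5); vs Beta: Alpha (payoff 0); vs Gamma: Alpha (payoff 6); vs Delta: Beta (payoff 5).
Agent 2's best responses — vs Alpha: Alpha (payoff 7); vs Beta: Delta (payoff 5); vs Gamma: Alpha (payoff 2).
The only mutual best response is (Beta, Delta); neither player gains by switching there.

(Beta, Delta)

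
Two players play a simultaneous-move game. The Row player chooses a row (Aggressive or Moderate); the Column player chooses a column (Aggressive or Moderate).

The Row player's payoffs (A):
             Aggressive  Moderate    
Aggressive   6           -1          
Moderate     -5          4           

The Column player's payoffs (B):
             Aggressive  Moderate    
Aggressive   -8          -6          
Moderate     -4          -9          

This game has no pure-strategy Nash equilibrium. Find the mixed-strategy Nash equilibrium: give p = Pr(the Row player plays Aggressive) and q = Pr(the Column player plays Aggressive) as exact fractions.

Each player's mixing probability is pinned down by making the *other* player indifferent.
The Column player indifferent between Aggressive and Moderate: p·(-8) + (1−p)·(-4) = p·(-6) + (1−p)·(-9) ⟹ (-4) + (-4)p = (-9) + 3p ⟹ p = 5/7.
The Row player indifferent between Aggressive and Moderate: q·6 + (1−q)·(-1) = q·(-5) + (1−q)·4 ⟹ (-1) + 7q = 4 + (-9)q ⟹ q = 5/16.

p = 5/7, q = 5/16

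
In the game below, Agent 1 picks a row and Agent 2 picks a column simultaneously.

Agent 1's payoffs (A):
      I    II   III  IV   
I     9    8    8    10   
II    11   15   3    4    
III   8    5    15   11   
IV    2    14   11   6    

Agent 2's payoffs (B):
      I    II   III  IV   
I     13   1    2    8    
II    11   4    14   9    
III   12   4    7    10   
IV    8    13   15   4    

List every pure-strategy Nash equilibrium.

A profile is a Nash equilibrium when each player is best-responding to the other.
Agent 1's best responses — vs I: II (payoff 11); vs II: II (payoff 15); vs III: III (payoff 15); vs IV: III (payoff 11).
Agent 2's best responses — vs I: I (payoff 13); vs II: III (payoff 14); vs III: I (payoff 12); vs IV: III (payoff 15).
No cell has both players best-responding. For instance, Agent 1's best reply to II is II, but against II Agent 2 prefers III over II.

There is no pure-strategy Nash equilibrium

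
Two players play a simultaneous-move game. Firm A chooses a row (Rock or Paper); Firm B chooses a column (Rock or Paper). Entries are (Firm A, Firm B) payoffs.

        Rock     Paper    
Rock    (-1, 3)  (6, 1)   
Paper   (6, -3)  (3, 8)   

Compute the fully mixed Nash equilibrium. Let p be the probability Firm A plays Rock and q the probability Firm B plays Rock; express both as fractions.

In a mixed NE each player is indifferent between their pure strategies, so the opponent's mix sets the indifference.
Firm B indifferent between Rock and Paper: p·3 + (1−p)·(-3) = p·1 + (1−p)·8 ⟹ (-3) + 6p = 8 + (-7)p ⟹ p = 11/13.
Firm A indifferent between Rock and Paper: q·(-1) + (1−q)·6 = q·6 + (1−q)·3 ⟹ 6 + (-7)q = 3 + 3q ⟹ q = 3/10.

p = 11/13, q = 3/10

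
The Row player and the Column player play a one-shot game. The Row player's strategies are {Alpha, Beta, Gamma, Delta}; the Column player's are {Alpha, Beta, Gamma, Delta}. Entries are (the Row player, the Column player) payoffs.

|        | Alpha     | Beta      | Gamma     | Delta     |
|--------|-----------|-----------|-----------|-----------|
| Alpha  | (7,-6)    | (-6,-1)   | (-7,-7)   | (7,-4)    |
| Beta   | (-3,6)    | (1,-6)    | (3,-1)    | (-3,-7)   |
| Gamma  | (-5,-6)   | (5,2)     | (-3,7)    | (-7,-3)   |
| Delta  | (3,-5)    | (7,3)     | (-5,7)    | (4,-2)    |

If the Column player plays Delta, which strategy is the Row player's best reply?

With the Column player fixed at Delta, the Row player's payoffs are: Alpha → 7, Beta → -3, Gamma → -7, Delta → 4.
The maximum is 7, achieved by Alpha.

Alpha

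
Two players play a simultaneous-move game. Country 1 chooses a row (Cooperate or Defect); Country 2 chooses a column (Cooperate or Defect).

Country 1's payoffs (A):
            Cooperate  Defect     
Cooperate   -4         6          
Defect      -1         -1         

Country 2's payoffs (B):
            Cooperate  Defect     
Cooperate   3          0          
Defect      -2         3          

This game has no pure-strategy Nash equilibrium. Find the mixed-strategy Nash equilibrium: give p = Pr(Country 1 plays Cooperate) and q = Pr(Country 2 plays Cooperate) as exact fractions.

p = 5/8, q = 7/10

Each player's mixing probability is pinned down by making the *other* player indifferent.
Country 2 indifferent between Cooperate and Defect: p·3 + (1−p)·(-2) = p·0 + (1−p)·3 ⟹ (-2) + 5p = 3 + (-3)p ⟹ p = 5/8.
Country 1 indifferent between Cooperate and Defect: q·(-4) + (1−q)·6 = q·(-1) + (1−q)·(-1) ⟹ 6 + (-10)q = (-1) + 0q ⟹ q = 7/10.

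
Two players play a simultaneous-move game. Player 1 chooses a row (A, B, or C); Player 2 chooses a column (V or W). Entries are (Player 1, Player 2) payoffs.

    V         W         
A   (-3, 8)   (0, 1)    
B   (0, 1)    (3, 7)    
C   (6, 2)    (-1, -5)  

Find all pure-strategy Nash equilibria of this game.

Find each player's best response to every opponent strategy; NE are the intersections.
Player 1's best responses — vs V: C (payoff 6); vs W: B (payoff 3).
Player 2's best responses — vs A: V (payoff 8); vs B: W (payoff 7); vs C: V (payoff 2).
Mutual best responses occur at (B, W) and (C, V); at each, neither player gains by switching.

(B, W) and (C, V)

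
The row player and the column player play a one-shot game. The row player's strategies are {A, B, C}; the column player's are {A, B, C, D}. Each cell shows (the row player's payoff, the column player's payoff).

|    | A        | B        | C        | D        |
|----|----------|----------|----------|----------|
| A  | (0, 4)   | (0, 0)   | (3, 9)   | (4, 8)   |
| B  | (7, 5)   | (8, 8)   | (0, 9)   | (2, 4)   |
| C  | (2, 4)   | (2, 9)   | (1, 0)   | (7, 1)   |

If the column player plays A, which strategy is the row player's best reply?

B

With the column player fixed at A, the row player's payoffs are: A → 0, B → 7, C → 2.
The maximum is 7, achieved by B.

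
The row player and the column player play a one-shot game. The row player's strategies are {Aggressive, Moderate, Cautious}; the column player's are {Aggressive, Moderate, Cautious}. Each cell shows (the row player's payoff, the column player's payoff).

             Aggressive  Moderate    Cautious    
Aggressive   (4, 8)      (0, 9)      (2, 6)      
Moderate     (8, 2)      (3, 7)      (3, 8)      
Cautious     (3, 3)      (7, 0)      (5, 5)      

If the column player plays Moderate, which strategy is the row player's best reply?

With the column player fixed at Moderate, the row player's payoffs are: Aggressive → 0, Moderate → 3, Cautious → 7.
The maximum is 7, achieved by Cautious.

Cautious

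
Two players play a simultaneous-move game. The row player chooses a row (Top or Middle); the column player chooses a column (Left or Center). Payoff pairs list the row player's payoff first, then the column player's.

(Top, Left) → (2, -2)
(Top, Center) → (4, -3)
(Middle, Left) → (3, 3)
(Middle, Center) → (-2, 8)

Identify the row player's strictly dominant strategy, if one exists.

No strictly dominant strategy

A strategy is strictly dominant if it gives the row player a strictly higher payoff than every other strategy, against every choice by the opponent.
Top is not dominant: against Left, Middle gives 3 > 2.
Middle is not dominant: against Center, Top gives 4 > -2.
No single strategy is best against every opponent action.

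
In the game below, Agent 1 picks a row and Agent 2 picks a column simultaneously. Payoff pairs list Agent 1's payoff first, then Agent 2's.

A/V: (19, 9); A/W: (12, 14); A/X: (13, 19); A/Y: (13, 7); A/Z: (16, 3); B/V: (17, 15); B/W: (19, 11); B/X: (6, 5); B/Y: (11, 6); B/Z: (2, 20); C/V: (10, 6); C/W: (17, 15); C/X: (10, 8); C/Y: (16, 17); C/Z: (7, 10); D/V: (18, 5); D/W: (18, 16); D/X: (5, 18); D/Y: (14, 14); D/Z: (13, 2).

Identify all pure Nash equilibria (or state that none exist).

Find each player's best response to every opponent strategy; NE are the intersections.
Agent 1's best responses — vs V: A (payoff 19); vs W: B (payoff 19); vs X: A (payoff 13); vs Y: C (payoff 16); vs Z: A (payoff 16).
Agent 2's best responses — vs A: X (payoff 19); vs B: Z (payoff 20); vs C: Y (payoff 17); vs D: X (payoff 18).
Mutual best responses occur at (A, X) and (C, Y); at each, neither player gains by switching.

(A, X) and (C, Y)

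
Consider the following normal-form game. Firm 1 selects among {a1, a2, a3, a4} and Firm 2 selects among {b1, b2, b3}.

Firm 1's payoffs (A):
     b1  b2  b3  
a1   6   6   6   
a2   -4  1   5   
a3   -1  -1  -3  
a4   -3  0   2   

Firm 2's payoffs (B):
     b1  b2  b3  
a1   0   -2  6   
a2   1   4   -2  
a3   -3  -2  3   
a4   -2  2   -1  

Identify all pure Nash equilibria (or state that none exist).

(a1, b3)

A profile is a Nash equilibrium when each player is best-responding to the other.
Firm 1's best responses — vs b1: a1 (payoff 6); vs b2: a1 (payoff 6); vs b3: a1 (payoff 6).
Firm 2's best responses — vs a1: b3 (payoff 6); vs a2: b2 (payoff 4); vs a3: b3 (payoff 3); vs a4: b2 (payoff 2).
The only mutual best response is (a1, b3); neither player gains by switching there.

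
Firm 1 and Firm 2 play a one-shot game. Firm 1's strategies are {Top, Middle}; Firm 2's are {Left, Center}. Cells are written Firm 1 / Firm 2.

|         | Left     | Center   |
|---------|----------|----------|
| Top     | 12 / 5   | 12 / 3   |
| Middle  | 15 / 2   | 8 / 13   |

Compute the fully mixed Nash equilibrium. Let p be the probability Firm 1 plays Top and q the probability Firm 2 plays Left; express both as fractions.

p = 11/13, q = 4/7

Each player's mixing probability is pinned down by making the *other* player indifferent.
Firm 2 indifferent between Left and Center: p·5 + (1−p)·2 = p·3 + (1−p)·13 ⟹ 2 + 3p = 13 + (-10)p ⟹ p = 11/13.
Firm 1 indifferent between Top and Middle: q·12 + (1−q)·12 = q·15 + (1−q)·8 ⟹ 12 + 0q = 8 + 7q ⟹ q = 4/7.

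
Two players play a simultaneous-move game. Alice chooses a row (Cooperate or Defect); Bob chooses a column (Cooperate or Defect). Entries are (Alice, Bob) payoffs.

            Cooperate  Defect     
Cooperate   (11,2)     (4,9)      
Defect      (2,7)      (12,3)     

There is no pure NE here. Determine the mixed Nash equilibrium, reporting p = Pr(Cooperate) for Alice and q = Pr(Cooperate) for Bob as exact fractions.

p = 4/11, q = 8/17

In a mixed NE each player is indifferent between their pure strategies, so the opponent's mix sets the indifference.
Bob indifferent between Cooperate and Defect: p·2 + (1−p)·7 = p·9 + (1−p)·3 ⟹ 7 + (-5)p = 3 + 6p ⟹ p = 4/11.
Alice indifferent between Cooperate and Defect: q·11 + (1−q)·4 = q·2 + (1−q)·12 ⟹ 4 + 7q = 12 + (-10)q ⟹ q = 8/17.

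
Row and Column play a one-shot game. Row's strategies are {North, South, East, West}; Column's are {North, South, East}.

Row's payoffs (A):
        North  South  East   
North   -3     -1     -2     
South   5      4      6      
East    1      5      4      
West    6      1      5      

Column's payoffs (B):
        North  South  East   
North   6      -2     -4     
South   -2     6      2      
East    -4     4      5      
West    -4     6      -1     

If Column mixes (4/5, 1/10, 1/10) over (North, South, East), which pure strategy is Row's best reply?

Compute Row's expected payoff from each pure strategy against the given mix.
North: (4/5)·(-3) + (1/10)·(-1) + (1/10)·(-2) = -27/10
South: (4/5)·5 + (1/10)·4 + (1/10)·6 = 5
East: (4/5)·1 + (1/10)·5 + (1/10)·4 = 17/10
West: (4/5)·6 + (1/10)·1 + (1/10)·5 = 27/5
Highest expected payoff is 27/5, from West.

West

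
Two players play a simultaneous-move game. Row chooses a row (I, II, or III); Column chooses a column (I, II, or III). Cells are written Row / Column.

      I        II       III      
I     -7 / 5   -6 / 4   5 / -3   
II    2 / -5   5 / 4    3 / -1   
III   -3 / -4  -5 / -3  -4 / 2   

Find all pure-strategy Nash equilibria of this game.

(II, II)

A profile is a Nash equilibrium when each player is best-responding to the other.
Row's best responses — vs I: II (payoff 2); vs II: II (payoff 5); vs III: I (payoff 5).
Column's best responses — vs I: I (payoff 5); vs II: II (payoff 4); vs III: III (payoff 2).
The only mutual best response is (II, II); neither player gains by switching there.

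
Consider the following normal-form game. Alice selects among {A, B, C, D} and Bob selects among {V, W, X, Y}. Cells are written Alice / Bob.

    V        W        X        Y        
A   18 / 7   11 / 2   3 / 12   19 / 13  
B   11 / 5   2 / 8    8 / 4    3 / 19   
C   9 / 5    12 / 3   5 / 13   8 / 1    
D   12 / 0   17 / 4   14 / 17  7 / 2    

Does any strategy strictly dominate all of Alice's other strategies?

Check whether one of Alice's strategies beats all alternatives regardless of what the opponent does.
A is not dominant: against W, C gives 12 > 11.
B is not dominant: against V, A gives 18 > 11.
C is not dominant: against V, A gives 18 > 9.
D is not dominant: against V, A gives 18 > 12.
No single strategy is best against every opponent action.

None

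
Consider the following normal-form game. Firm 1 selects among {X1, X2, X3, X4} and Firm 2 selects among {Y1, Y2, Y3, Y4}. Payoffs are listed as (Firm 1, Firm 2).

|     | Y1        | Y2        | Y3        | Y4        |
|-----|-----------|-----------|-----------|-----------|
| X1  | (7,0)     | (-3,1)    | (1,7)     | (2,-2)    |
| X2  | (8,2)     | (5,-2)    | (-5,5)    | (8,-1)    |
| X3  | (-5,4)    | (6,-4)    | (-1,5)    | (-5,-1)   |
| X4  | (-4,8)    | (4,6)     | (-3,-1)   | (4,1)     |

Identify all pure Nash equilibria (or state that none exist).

(X1, Y3)

Check mutual best responses: a cell is a NE iff neither player can gain by unilaterally deviating.
Firm 1's best responses — vs Y1: X2 (payoff 8); vs Y2: X3 (payoff 6); vs Y3: X1 (payoff 1); vs Y4: X2 (payoff 8).
Firm 2's best responses — vs X1: Y3 (payoff 7); vs X2: Y3 (payoff 5); vs X3: Y3 (payoff 5); vs X4: Y1 (payoff 8).
The only mutual best response is (X1, Y3); neither player gains by switching there.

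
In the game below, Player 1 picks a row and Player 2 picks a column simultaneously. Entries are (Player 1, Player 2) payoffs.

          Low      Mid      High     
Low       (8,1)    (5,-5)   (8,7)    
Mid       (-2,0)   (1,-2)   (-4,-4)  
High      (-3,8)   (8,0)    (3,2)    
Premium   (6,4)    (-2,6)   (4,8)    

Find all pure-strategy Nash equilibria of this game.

(Low, High)

Check mutual best responses: a cell is a NE iff neither player can gain by unilaterally deviating.
Player 1's best responses — vs Low: Low (payoff 8); vs Mid: High (payoff 8); vs High: Low (payoff 8).
Player 2's best responses — vs Low: High (payoff 7); vs Mid: Low (payoff 0); vs High: Low (payoff 8); vs Premium: High (payoff 8).
The only mutual best response is (Low, High); neither player gains by switching there.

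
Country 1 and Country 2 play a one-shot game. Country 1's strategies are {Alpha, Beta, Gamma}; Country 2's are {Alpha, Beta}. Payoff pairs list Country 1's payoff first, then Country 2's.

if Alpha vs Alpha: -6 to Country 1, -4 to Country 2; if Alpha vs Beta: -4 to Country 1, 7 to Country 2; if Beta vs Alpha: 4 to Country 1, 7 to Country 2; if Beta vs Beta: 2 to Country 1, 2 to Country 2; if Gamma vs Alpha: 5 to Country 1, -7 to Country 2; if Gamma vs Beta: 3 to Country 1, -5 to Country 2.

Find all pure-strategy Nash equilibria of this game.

Check mutual best responses: a cell is a NE iff neither player can gain by unilaterally deviating.
Country 1's best responses — vs Alpha: Gamma (payoff 5); vs Beta: Gamma (payoff 3).
Country 2's best responses — vs Alpha: Beta (payoff 7); vs Beta: Alpha (payoff 7); vs Gamma: Beta (payoff -5).
The only mutual best response is (Gamma, Beta); neither player gains by switching there.

(Gamma, Beta)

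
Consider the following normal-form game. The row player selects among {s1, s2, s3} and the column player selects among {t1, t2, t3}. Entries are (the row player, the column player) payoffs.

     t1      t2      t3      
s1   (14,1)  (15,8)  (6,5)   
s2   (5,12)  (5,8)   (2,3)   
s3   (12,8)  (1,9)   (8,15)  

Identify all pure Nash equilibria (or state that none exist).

(s1, t2) and (s3, t3)

Check mutual best responses: a cell is a NE iff neither player can gain by unilaterally deviating.
The row player's best responses — vs t1: s1 (payoff 14); vs t2: s1 (payoff 15); vs t3: s3 (payoff 8).
The column player's best responses — vs s1: t2 (payoff 8); vs s2: t1 (payoff 12); vs s3: t3 (payoff 15).
Mutual best responses occur at (s1, t2) and (s3, t3); at each, neither player gains by switching.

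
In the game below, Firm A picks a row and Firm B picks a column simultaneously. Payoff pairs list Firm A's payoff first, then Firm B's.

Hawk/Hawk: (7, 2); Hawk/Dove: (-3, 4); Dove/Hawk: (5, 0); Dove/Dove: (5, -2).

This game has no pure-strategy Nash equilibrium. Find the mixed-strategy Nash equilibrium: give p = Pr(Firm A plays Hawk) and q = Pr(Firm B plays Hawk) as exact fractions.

Each player's mixing probability is pinned down by making the *other* player indifferent.
Firm B indifferent between Hawk and Dove: p·2 + (1−p)·0 = p·4 + (1−p)·(-2) ⟹ 0 + 2p = (-2) + 6p ⟹ p = 1/2.
Firm A indifferent between Hawk and Dove: q·7 + (1−q)·(-3) = q·5 + (1−q)·5 ⟹ (-3) + 10q = 5 + 0q ⟹ q = 4/5.

p = 1/2, q = 4/5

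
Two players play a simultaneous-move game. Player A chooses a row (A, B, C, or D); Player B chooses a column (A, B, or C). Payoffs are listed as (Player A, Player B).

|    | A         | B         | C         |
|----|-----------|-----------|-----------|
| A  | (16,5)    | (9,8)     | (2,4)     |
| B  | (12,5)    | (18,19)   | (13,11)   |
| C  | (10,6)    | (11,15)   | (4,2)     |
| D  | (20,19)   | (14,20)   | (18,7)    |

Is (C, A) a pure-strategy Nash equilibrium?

Holding Player B at A: Player A gets 10 from C but could get 20 by switching to D. Player A has a profitable deviation.

No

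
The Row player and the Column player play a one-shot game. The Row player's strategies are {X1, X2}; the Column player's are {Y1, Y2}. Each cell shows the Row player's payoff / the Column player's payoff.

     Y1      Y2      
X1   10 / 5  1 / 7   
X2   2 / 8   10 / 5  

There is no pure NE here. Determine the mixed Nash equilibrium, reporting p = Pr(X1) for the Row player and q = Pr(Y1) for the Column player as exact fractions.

In a mixed NE each player is indifferent between their pure strategies, so the opponent's mix sets the indifference.
The Column player indifferent between Y1 and Y2: p·5 + (1−p)·8 = p·7 + (1−p)·5 ⟹ 8 + (-3)p = 5 + 2p ⟹ p = 3/5.
The Row player indifferent between X1 and X2: q·10 + (1−q)·1 = q·2 + (1−q)·10 ⟹ 1 + 9q = 10 + (-8)q ⟹ q = 9/17.

p = 3/5, q = 9/17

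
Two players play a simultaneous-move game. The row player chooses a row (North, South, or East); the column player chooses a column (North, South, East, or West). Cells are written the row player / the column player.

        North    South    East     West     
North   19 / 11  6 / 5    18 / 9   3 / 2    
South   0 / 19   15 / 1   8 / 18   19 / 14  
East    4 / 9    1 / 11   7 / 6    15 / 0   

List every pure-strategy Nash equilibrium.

Find each player's best response to every opponent strategy; NE are the intersections.
The row player's best responses — vs North: North (payoff 19); vs South: South (payoff 15); vs East: North (payoff 18); vs West: South (payoff 19).
The column player's best responses — vs North: North (payoff 11); vs South: North (payoff 19); vs East: South (payoff 11).
The only mutual best response is (North, North); neither player gains by switching there.

(North, North)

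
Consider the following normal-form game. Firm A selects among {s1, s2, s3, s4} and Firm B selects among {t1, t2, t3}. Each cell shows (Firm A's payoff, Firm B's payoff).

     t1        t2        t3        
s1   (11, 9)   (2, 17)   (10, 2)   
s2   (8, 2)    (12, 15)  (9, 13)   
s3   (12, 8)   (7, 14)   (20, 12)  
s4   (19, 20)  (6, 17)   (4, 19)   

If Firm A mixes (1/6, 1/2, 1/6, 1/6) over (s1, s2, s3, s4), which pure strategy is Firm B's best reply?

Compute Firm B's expected payoff from each pure strategy against the given mix.
t1: (1/6)·9 + (1/2)·2 + (1/6)·8 + (1/6)·20 = 43/6
t2: (1/6)·17 + (1/2)·15 + (1/6)·14 + (1/6)·17 = 31/2
t3: (1/6)·2 + (1/2)·13 + (1/6)·12 + (1/6)·19 = 12
Highest expected payoff is 31/2, from t2.

t2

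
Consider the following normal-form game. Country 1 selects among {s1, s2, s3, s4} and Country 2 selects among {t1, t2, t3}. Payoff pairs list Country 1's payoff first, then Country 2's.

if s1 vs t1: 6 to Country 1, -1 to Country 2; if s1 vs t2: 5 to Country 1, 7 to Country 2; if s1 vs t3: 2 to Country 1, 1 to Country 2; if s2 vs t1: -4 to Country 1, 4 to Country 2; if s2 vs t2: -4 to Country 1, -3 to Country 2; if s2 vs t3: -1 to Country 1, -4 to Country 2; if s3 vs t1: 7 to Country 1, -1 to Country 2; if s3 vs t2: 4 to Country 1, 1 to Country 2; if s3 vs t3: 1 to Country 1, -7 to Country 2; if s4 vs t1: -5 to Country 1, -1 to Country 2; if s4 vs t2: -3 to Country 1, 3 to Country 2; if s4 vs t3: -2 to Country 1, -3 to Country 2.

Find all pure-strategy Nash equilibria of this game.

Find each player's best response to every opponent strategy; NE are the intersections.
Country 1's best responses — vs t1: s3 (payoff 7); vs t2: s1 (payoff 5); vs t3: s1 (payoff 2).
Country 2's best responses — vs s1: t2 (payoff 7); vs s2: t1 (payoff 4); vs s3: t2 (payoff 1); vs s4: t2 (payoff 3).
The only mutual best response is (s1, t2); neither player gains by switching there.

(s1, t2)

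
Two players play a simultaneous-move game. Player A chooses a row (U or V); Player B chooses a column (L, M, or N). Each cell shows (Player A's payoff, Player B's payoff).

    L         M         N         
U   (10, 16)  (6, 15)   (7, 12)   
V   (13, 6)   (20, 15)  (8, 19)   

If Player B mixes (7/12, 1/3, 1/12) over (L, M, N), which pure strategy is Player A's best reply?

V

Player A's best reply maximizes expected payoff against the mix.
U: (7/12)·10 + (1/3)·6 + (1/12)·7 = 101/12
V: (7/12)·13 + (1/3)·20 + (1/12)·8 = 179/12
Highest expected payoff is 179/12, from V.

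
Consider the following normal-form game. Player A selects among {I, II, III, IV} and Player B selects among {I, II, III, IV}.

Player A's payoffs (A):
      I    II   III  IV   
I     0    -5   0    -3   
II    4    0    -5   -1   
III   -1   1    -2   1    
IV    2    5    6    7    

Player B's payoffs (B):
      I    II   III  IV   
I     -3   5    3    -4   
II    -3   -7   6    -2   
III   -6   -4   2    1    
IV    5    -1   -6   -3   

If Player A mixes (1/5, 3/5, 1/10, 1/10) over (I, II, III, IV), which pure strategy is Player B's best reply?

III

Player B's best reply maximizes expected payoff against the mix.
I: (1/5)·(-3) + (3/5)·(-3) + (1/10)·(-6) + (1/10)·5 = -5/2
II: (1/5)·5 + (3/5)·(-7) + (1/10)·(-4) + (1/10)·(-1) = -37/10
III: (1/5)·3 + (3/5)·6 + (1/10)·2 + (1/10)·(-6) = 19/5
IV: (1/5)·(-4) + (3/5)·(-2) + (1/10)·1 + (1/10)·(-3) = -11/5
Highest expected payoff is 19/5, from III.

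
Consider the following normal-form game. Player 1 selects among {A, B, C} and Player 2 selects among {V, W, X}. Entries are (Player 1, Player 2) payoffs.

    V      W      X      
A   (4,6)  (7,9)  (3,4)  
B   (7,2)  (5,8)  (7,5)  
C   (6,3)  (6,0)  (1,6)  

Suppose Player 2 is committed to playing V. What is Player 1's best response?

With Player 2 fixed at V, Player 1's payoffs are: A → 4, B → 7, C → 6.
The maximum is 7, achieved by B.

B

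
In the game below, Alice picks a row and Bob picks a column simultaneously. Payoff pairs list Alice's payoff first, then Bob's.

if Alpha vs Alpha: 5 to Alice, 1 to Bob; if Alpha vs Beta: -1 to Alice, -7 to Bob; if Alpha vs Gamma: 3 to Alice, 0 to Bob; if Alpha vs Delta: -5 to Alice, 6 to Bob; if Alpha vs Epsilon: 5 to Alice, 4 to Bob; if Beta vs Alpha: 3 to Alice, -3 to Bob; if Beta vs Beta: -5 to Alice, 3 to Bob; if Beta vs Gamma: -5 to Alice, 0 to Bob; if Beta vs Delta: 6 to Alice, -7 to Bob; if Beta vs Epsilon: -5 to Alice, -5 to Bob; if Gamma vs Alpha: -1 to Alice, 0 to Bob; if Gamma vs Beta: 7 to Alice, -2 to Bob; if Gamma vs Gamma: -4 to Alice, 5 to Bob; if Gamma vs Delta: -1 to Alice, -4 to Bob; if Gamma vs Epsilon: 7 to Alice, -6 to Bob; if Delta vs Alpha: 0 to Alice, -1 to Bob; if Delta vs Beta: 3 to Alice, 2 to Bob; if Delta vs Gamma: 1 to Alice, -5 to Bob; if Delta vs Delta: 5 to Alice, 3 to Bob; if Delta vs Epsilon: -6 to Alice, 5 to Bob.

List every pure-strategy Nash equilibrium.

There is no pure-strategy Nash equilibrium

Check mutual best responses: a cell is a NE iff neither player can gain by unilaterally deviating.
Alice's best responses — vs Alpha: Alpha (payoff 5); vs Beta: Gamma (payoff 7); vs Gamma: Alpha (payoff 3); vs Delta: Beta (payoff 6); vs Epsilon: Gamma (payoff 7).
Bob's best responses — vs Alpha: Delta (payoff 6); vs Beta: Beta (payoff 3); vs Gamma: Gamma (payoff 5); vs Delta: Epsilon (payoff 5).
No cell has both players best-responding. For instance, Alice's best reply to Gamma is Alpha, but against Alpha Bob prefers Delta over Gamma.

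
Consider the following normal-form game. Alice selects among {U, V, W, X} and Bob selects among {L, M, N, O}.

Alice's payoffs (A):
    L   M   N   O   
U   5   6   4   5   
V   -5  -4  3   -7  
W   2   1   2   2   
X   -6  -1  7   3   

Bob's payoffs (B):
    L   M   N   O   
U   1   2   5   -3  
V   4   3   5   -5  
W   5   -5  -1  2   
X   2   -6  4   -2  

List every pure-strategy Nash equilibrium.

(X, N)

Check mutual best responses: a cell is a NE iff neither player can gain by unilaterally deviating.
Alice's best responses — vs L: U (payoff 5); vs M: U (payoff 6); vs N: X (payoff 7); vs O: U (payoff 5).
Bob's best responses — vs U: N (payoff 5); vs V: N (payoff 5); vs W: L (payoff 5); vs X: N (payoff 4).
The only mutual best response is (X, N); neither player gains by switching there.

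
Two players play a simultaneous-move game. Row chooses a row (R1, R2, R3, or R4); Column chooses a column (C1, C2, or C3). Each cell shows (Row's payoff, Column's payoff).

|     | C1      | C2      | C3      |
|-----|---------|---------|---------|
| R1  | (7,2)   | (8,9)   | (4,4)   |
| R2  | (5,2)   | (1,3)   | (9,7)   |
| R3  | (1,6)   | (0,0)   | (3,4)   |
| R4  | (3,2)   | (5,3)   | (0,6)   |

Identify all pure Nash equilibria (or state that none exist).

Check mutual best responses: a cell is a NE iff neither player can gain by unilaterally deviating.
Row's best responses — vs C1: R1 (payoff 7); vs C2: R1 (payoff 8); vs C3: R2 (payoff 9).
Column's best responses — vs R1: C2 (payoff 9); vs R2: C3 (payoff 7); vs R3: C1 (payoff 6); vs R4: C3 (payoff 6).
Mutual best responses occur at (R1, C2) and (R2, C3); at each, neither player gains by switching.

(R1, C2) and (R2, C3)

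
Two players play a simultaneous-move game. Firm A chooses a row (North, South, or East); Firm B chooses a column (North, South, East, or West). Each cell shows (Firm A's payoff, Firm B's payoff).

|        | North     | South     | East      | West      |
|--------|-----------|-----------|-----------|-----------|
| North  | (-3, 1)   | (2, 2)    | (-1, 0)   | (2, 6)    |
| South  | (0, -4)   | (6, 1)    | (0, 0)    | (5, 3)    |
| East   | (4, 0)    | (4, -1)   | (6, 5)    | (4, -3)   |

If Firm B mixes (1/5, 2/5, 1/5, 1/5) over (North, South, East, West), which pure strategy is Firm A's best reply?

Compute Firm A's expected payoff from each pure strategy against the given mix.
North: (1/5)·(-3) + (2/5)·2 + (1/5)·(-1) + (1/5)·2 = 2/5
South: (1/5)·0 + (2/5)·6 + (1/5)·0 + (1/5)·5 = 17/5
East: (1/5)·4 + (2/5)·4 + (1/5)·6 + (1/5)·4 = 22/5
Highest expected payoff is 22/5, from East.

East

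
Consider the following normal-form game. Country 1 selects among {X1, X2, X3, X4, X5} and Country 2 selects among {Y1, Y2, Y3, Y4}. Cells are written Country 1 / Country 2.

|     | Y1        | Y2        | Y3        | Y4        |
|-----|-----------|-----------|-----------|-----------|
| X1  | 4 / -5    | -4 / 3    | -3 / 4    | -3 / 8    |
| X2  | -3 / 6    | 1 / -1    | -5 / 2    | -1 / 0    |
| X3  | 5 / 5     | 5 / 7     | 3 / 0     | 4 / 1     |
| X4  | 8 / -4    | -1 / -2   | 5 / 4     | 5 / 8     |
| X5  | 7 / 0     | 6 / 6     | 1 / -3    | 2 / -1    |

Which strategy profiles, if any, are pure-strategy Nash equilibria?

Check mutual best responses: a cell is a NE iff neither player can gain by unilaterally deviating.
Country 1's best responses — vs Y1: X4 (payoff 8); vs Y2: X5 (payoff 6); vs Y3: X4 (payoff 5); vs Y4: X4 (payoff 5).
Country 2's best responses — vs X1: Y4 (payoff 8); vs X2: Y1 (payoff 6); vs X3: Y2 (payoff 7); vs X4: Y4 (payoff 8); vs X5: Y2 (payoff 6).
Mutual best responses occur at (X4, Y4) and (X5, Y2); at each, neither player gains by switching.

(X4, Y4) and (X5, Y2)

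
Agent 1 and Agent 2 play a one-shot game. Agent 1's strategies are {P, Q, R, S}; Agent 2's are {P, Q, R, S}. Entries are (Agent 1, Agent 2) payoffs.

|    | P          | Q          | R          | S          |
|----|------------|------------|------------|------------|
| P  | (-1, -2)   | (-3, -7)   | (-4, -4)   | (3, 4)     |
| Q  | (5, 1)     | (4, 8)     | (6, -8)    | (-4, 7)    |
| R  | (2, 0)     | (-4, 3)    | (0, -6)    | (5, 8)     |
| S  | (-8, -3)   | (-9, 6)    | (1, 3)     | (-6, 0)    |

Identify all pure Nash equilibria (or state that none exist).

(Q, Q) and (R, S)

Check mutual best responses: a cell is a NE iff neither player can gain by unilaterally deviating.
Agent 1's best responses — vs P: Q (payoff 5); vs Q: Q (payoff 4); vs R: Q (payoff 6); vs S: R (payoff 5).
Agent 2's best responses — vs P: S (payoff 4); vs Q: Q (payoff 8); vs R: S (payoff 8); vs S: Q (payoff 6).
Mutual best responses occur at (Q, Q) and (R, S); at each, neither player gains by switching.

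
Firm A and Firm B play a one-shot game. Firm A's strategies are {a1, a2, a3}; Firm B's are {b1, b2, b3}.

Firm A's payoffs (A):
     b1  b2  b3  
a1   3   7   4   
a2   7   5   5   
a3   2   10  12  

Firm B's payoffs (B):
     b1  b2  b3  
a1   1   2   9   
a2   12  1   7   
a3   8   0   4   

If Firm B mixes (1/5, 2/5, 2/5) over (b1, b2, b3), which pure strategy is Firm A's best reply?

a3

Compute Firm A's expected payoff from each pure strategy against the given mix.
a1: (1/5)·3 + (2/5)·7 + (2/5)·4 = 5
a2: (1/5)·7 + (2/5)·5 + (2/5)·5 = 27/5
a3: (1/5)·2 + (2/5)·10 + (2/5)·12 = 46/5
Highest expected payoff is 46/5, from a3.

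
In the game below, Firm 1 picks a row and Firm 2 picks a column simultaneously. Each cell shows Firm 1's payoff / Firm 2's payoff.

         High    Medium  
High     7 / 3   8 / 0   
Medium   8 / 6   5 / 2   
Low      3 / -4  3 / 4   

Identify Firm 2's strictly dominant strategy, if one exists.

A strategy is strictly dominant if it gives Firm 2 a strictly higher payoff than every other strategy, against every choice by the opponent.
High is not dominant: against Low, Medium gives 4 > -4.
Medium is not dominant: against High, High gives 3 > 0.
No single strategy is best against every opponent action.

No strictly dominant strategy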